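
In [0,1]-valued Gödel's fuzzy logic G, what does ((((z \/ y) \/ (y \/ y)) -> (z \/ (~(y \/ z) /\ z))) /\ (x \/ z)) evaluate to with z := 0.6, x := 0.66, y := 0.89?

(z \/ y) = max(0.6, 0.89) = 0.89
(y \/ y) = max(0.89, 0.89) = 0.89
((z \/ y) \/ (y \/ y)) = max(0.89, 0.89) = 0.89
(y \/ z) = max(0.89, 0.6) = 0.89
~(y \/ z): Gödel ¬ of 0.89 = 0 (operand ≠ 0)
(~(y \/ z) /\ z) = min(0, 0.6) = 0
(z \/ (~(y \/ z) /\ z)) = max(0.6, 0) = 0.6
(((z \/ y) \/ (y \/ y)) -> (z \/ (~(y \/ z) /\ z))): 0.89 > 0.6, so result = 0.6
(x \/ z) = max(0.66, 0.6) = 0.66
((((z \/ y) \/ (y \/ y)) -> (z \/ (~(y \/ z) /\ z))) /\ (x \/ z)) = min(0.6, 0.66) = 0.6

0.60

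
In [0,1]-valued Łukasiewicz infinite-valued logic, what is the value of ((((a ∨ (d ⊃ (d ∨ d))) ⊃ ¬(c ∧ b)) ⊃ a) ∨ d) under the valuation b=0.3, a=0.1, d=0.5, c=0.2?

0.50

(d ∨ d) = max(0.5, 0.5) = 0.5
(d ⊃ (d ∨ d)): min(1, 1 − 0.5 + 0.5) = 1
(a ∨ (d ⊃ (d ∨ d))) = max(0.1, 1) = 1
(c ∧ b) = min(0.2, 0.3) = 0.2
¬(c ∧ b): Łukasiewicz ¬ gives 1 − 0.2 = 0.8
((a ∨ (d ⊃ (d ∨ d))) ⊃ ¬(c ∧ b)): min(1, 1 − 1 + 0.8) = 0.8
(((a ∨ (d ⊃ (d ∨ d))) ⊃ ¬(c ∧ b)) ⊃ a): min(1, 1 − 0.8 + 0.1) = 0.3
((((a ∨ (d ⊃ (d ∨ d))) ⊃ ¬(c ∧ b)) ⊃ a) ∨ d) = max(0.3, 0.5) = 0.5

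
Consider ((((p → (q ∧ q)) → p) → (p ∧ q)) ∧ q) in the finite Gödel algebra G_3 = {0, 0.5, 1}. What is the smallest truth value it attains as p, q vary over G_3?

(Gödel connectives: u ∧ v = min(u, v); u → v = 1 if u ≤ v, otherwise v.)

0.00

The minimum is attained at p = 0, q = 0:
  (q ∧ q) = min(0, 0) = 0
  (p → (q ∧ q)): 0 ≤ 0, so result = 1
  ((p → (q ∧ q)) → p): 1 > 0, so result = 0
  (p ∧ q) = min(0, 0) = 0
  (((p → (q ∧ q)) → p) → (p ∧ q)): 0 ≤ 0, so result = 1
  ((((p → (q ∧ q)) → p) → (p ∧ q)) ∧ q) = min(1, 0) = 0
Checking all 9 assignments confirms none give a value below 0.00.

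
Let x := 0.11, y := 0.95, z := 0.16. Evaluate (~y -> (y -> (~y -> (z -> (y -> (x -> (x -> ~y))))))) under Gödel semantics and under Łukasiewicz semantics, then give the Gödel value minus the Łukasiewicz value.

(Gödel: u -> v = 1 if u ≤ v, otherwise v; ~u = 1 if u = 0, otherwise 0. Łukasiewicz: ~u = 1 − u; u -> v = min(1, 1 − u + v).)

0.00

Gödel evaluation:
  ~y: Gödel ¬ of 0.95 = 0 (operand ≠ 0)
  ~y: Gödel ¬ of 0.95 = 0 (operand ≠ 0)
  ~y: Gödel ¬ of 0.95 = 0 (operand ≠ 0)
  (x -> ~y): 0.11 > 0, so result = 0
  (x -> (x -> ~y)): 0.11 > 0, so result = 0
  (y -> (x -> (x -> ~y))): 0.95 > 0, so result = 0
  (z -> (y -> (x -> (x -> ~y)))): 0.16 > 0, so result = 0
  (~y -> (z -> (y -> (x -> (x -> ~y))))): 0 ≤ 0, so result = 1
  (y -> (~y -> (z -> (y -> (x -> (x -> ~y)))))): 0.95 ≤ 1, so result = 1
  (~y -> (y -> (~y -> (z -> (y -> (x -> (x -> ~y))))))): 0 ≤ 1, so result = 1
  Gödel value = 1
Łukasiewicz evaluation:
  ~y: Łukasiewicz ¬ gives 1 − 0.95 = 0.05
  ~y: Łukasiewicz ¬ gives 1 − 0.95 = 0.05
  ~y: Łukasiewicz ¬ gives 1 − 0.95 = 0.05
  (x -> ~y): min(1, 1 − 0.11 + 0.05) = 0.94
  (x -> (x -> ~y)): min(1, 1 − 0.11 + 0.94) = 1
  (y -> (x -> (x -> ~y))): min(1, 1 − 0.95 + 1) = 1
  (z -> (y -> (x -> (x -> ~y)))): min(1, 1 − 0.16 + 1) = 1
  (~y -> (z -> (y -> (x -> (x -> ~y))))): min(1, 1 − 0.05 + 1) = 1
  (y -> (~y -> (z -> (y -> (x -> (x -> ~y)))))): min(1, 1 − 0.95 + 1) = 1
  (~y -> (y -> (~y -> (z -> (y -> (x -> (x -> ~y))))))): min(1, 1 − 0.05 + 1) = 1
  Łukasiewicz value = 1
Difference: 1 − 1 = 0.00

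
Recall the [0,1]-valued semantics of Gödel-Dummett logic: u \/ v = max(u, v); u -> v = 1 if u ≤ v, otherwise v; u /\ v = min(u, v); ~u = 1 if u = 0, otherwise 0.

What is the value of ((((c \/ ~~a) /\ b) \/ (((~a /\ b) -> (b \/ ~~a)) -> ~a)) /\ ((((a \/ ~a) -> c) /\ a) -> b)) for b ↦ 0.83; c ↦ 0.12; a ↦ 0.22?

~a: Gödel ¬ of 0.22 = 0 (operand ≠ 0)
~~a: Gödel ¬ of 0 = 1 (operand is 0)
(c \/ ~~a) = max(0.12, 1) = 1
((c \/ ~~a) /\ b) = min(1, 0.83) = 0.83
~a: Gödel ¬ of 0.22 = 0 (operand ≠ 0)
(~a /\ b) = min(0, 0.83) = 0
~a: Gödel ¬ of 0.22 = 0 (operand ≠ 0)
~~a: Gödel ¬ of 0 = 1 (operand is 0)
(b \/ ~~a) = max(0.83, 1) = 1
((~a /\ b) -> (b \/ ~~a)): 0 ≤ 1, so result = 1
~a: Gödel ¬ of 0.22 = 0 (operand ≠ 0)
(((~a /\ b) -> (b \/ ~~a)) -> ~a): 1 > 0, so result = 0
(((c \/ ~~a) /\ b) \/ (((~a /\ b) -> (b \/ ~~a)) -> ~a)) = max(0.83, 0) = 0.83
~a: Gödel ¬ of 0.22 = 0 (operand ≠ 0)
(a \/ ~a) = max(0.22, 0) = 0.22
((a \/ ~a) -> c): 0.22 > 0.12, so result = 0.12
(((a \/ ~a) -> c) /\ a) = min(0.12, 0.22) = 0.12
((((a \/ ~a) -> c) /\ a) -> b): 0.12 ≤ 0.83, so result = 1
((((c \/ ~~a) /\ b) \/ (((~a /\ b) -> (b \/ ~~a)) -> ~a)) /\ ((((a \/ ~a) -> c) /\ a) -> b)) = min(0.83, 1) = 0.83

0.83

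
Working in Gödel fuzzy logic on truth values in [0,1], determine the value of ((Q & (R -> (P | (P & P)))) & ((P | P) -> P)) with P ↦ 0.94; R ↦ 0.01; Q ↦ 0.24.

0.24

(P & P) = min(0.94, 0.94) = 0.94
(P | (P & P)) = max(0.94, 0.94) = 0.94
(R -> (P | (P & P))): 0.01 ≤ 0.94, so result = 1
(Q & (R -> (P | (P & P)))) = min(0.24, 1) = 0.24
(P | P) = max(0.94, 0.94) = 0.94
((P | P) -> P): 0.94 ≤ 0.94, so result = 1
((Q & (R -> (P | (P & P)))) & ((P | P) -> P)) = min(0.24, 1) = 0.24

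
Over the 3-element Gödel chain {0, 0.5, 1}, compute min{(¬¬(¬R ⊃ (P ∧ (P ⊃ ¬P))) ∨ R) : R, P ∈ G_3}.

The minimum is attained at R = 0, P = 0:
  ¬R: Gödel ¬ of 0 = 1 (operand is 0)
  ¬P: Gödel ¬ of 0 = 1 (operand is 0)
  (P ⊃ ¬P): 0 ≤ 1, so result = 1
  (P ∧ (P ⊃ ¬P)) = min(0, 1) = 0
  (¬R ⊃ (P ∧ (P ⊃ ¬P))): 1 > 0, so result = 0
  ¬(¬R ⊃ (P ∧ (P ⊃ ¬P))): Gödel ¬ of 0 = 1 (operand is 0)
  ¬¬(¬R ⊃ (P ∧ (P ⊃ ¬P))): Gödel ¬ of 1 = 0 (operand ≠ 0)
  (¬¬(¬R ⊃ (P ∧ (P ⊃ ¬P))) ∨ R) = max(0, 0) = 0
Checking all 9 assignments confirms none give a value below 0.00.

0.00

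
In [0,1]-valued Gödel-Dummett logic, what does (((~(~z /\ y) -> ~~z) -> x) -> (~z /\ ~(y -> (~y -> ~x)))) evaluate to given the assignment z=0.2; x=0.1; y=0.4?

0.00

~z: Gödel ¬ of 0.2 = 0 (operand ≠ 0)
(~z /\ y) = min(0, 0.4) = 0
~(~z /\ y): Gödel ¬ of 0 = 1 (operand is 0)
~z: Gödel ¬ of 0.2 = 0 (operand ≠ 0)
~~z: Gödel ¬ of 0 = 1 (operand is 0)
(~(~z /\ y) -> ~~z): 1 ≤ 1, so result = 1
((~(~z /\ y) -> ~~z) -> x): 1 > 0.1, so result = 0.1
~z: Gödel ¬ of 0.2 = 0 (operand ≠ 0)
~y: Gödel ¬ of 0.4 = 0 (operand ≠ 0)
~x: Gödel ¬ of 0.1 = 0 (operand ≠ 0)
(~y -> ~x): 0 ≤ 0, so result = 1
(y -> (~y -> ~x)): 0.4 ≤ 1, so result = 1
~(y -> (~y -> ~x)): Gödel ¬ of 1 = 0 (operand ≠ 0)
(~z /\ ~(y -> (~y -> ~x))) = min(0, 0) = 0
(((~(~z /\ y) -> ~~z) -> x) -> (~z /\ ~(y -> (~y -> ~x)))): 0.1 > 0, so result = 0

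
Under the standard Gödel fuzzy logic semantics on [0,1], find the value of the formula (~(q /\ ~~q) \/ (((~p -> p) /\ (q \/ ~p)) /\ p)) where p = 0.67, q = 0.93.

0.67

~q: Gödel ¬ of 0.93 = 0 (operand ≠ 0)
~~q: Gödel ¬ of 0 = 1 (operand is 0)
(q /\ ~~q) = min(0.93, 1) = 0.93
~(q /\ ~~q): Gödel ¬ of 0.93 = 0 (operand ≠ 0)
~p: Gödel ¬ of 0.67 = 0 (operand ≠ 0)
(~p -> p): 0 ≤ 0.67, so result = 1
~p: Gödel ¬ of 0.67 = 0 (operand ≠ 0)
(q \/ ~p) = max(0.93, 0) = 0.93
((~p -> p) /\ (q \/ ~p)) = min(1, 0.93) = 0.93
(((~p -> p) /\ (q \/ ~p)) /\ p) = min(0.93, 0.67) = 0.67
(~(q /\ ~~q) \/ (((~p -> p) /\ (q \/ ~p)) /\ p)) = max(0, 0.67) = 0.67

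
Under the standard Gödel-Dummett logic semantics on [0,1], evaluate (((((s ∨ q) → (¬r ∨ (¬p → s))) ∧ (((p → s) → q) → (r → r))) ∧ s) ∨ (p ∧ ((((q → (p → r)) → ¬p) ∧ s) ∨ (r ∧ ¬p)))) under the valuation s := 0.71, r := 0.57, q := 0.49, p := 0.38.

(s ∨ q) = max(0.71, 0.49) = 0.71
¬r: Gödel ¬ of 0.57 = 0 (operand ≠ 0)
¬p: Gödel ¬ of 0.38 = 0 (operand ≠ 0)
(¬p → s): 0 ≤ 0.71, so result = 1
(¬r ∨ (¬p → s)) = max(0, 1) = 1
((s ∨ q) → (¬r ∨ (¬p → s))): 0.71 ≤ 1, so result = 1
(p → s): 0.38 ≤ 0.71, so result = 1
((p → s) → q): 1 > 0.49, so result = 0.49
(r → r): 0.57 ≤ 0.57, so result = 1
(((p → s) → q) → (r → r)): 0.49 ≤ 1, so result = 1
(((s ∨ q) → (¬r ∨ (¬p → s))) ∧ (((p → s) → q) → (r → r))) = min(1, 1) = 1
((((s ∨ q) → (¬r ∨ (¬p → s))) ∧ (((p → s) → q) → (r → r))) ∧ s) = min(1, 0.71) = 0.71
(p → r): 0.38 ≤ 0.57, so result = 1
(q → (p → r)): 0.49 ≤ 1, so result = 1
¬p: Gödel ¬ of 0.38 = 0 (operand ≠ 0)
((q → (p → r)) → ¬p): 1 > 0, so result = 0
(((q → (p → r)) → ¬p) ∧ s) = min(0, 0.71) = 0
¬p: Gödel ¬ of 0.38 = 0 (operand ≠ 0)
(r ∧ ¬p) = min(0.57, 0) = 0
((((q → (p → r)) → ¬p) ∧ s) ∨ (r ∧ ¬p)) = max(0, 0) = 0
(p ∧ ((((q → (p → r)) → ¬p) ∧ s) ∨ (r ∧ ¬p))) = min(0.38, 0) = 0
(((((s ∨ q) → (¬r ∨ (¬p → s))) ∧ (((p → s) → q) → (r → r))) ∧ s) ∨ (p ∧ ((((q → (p → r)) → ¬p) ∧ s) ∨ (r ∧ ¬p)))) = max(0.71, 0) = 0.71

0.71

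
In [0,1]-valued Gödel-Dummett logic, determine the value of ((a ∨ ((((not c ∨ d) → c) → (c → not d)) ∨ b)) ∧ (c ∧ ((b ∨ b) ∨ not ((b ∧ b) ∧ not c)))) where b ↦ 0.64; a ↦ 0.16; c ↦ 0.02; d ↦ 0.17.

not c: Gödel ¬ of 0.02 = 0 (operand ≠ 0)
(not c ∨ d) = max(0, 0.17) = 0.17
((not c ∨ d) → c): 0.17 > 0.02, so result = 0.02
not d: Gödel ¬ of 0.17 = 0 (operand ≠ 0)
(c → not d): 0.02 > 0, so result = 0
(((not c ∨ d) → c) → (c → not d)): 0.02 > 0, so result = 0
((((not c ∨ d) → c) → (c → not d)) ∨ b) = max(0, 0.64) = 0.64
(a ∨ ((((not c ∨ d) → c) → (c → not d)) ∨ b)) = max(0.16, 0.64) = 0.64
(b ∨ b) = max(0.64, 0.64) = 0.64
(b ∧ b) = min(0.64, 0.64) = 0.64
not c: Gödel ¬ of 0.02 = 0 (operand ≠ 0)
((b ∧ b) ∧ not c) = min(0.64, 0) = 0
not ((b ∧ b) ∧ not c): Gödel ¬ of 0 = 1 (operand is 0)
((b ∨ b) ∨ not ((b ∧ b) ∧ not c)) = max(0.64, 1) = 1
(c ∧ ((b ∨ b) ∨ not ((b ∧ b) ∧ not c))) = min(0.02, 1) = 0.02
((a ∨ ((((not c ∨ d) → c) → (c → not d)) ∨ b)) ∧ (c ∧ ((b ∨ b) ∨ not ((b ∧ b) ∧ not c)))) = min(0.64, 0.02) = 0.02

0.02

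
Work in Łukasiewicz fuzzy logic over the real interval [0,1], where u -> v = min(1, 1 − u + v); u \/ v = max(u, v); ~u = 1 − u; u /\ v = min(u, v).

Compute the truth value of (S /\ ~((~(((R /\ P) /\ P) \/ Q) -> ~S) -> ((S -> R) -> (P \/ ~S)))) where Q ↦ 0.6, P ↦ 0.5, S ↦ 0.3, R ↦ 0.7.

0.30

(R /\ P) = min(0.7, 0.5) = 0.5
((R /\ P) /\ P) = min(0.5, 0.5) = 0.5
(((R /\ P) /\ P) \/ Q) = max(0.5, 0.6) = 0.6
~(((R /\ P) /\ P) \/ Q): Łukasiewicz ¬ gives 1 − 0.6 = 0.4
~S: Łukasiewicz ¬ gives 1 − 0.3 = 0.7
(~(((R /\ P) /\ P) \/ Q) -> ~S): min(1, 1 − 0.4 + 0.7) = 1
(S -> R): min(1, 1 − 0.3 + 0.7) = 1
~S: Łukasiewicz ¬ gives 1 − 0.3 = 0.7
(P \/ ~S) = max(0.5, 0.7) = 0.7
((S -> R) -> (P \/ ~S)): min(1, 1 − 1 + 0.7) = 0.7
((~(((R /\ P) /\ P) \/ Q) -> ~S) -> ((S -> R) -> (P \/ ~S))): min(1, 1 − 1 + 0.7) = 0.7
~((~(((R /\ P) /\ P) \/ Q) -> ~S) -> ((S -> R) -> (P \/ ~S))): Łukasiewicz ¬ gives 1 − 0.7 = 0.3
(S /\ ~((~(((R /\ P) /\ P) \/ Q) -> ~S) -> ((S -> R) -> (P \/ ~S)))) = min(0.3, 0.3) = 0.3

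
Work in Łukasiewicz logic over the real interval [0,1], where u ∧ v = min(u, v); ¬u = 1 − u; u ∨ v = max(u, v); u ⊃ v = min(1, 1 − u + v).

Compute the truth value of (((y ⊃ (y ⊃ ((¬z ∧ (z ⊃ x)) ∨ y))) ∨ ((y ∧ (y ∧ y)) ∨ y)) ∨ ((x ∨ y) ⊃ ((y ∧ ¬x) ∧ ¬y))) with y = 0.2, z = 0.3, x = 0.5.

1.00

¬z: Łukasiewicz ¬ gives 1 − 0.3 = 0.7
(z ⊃ x): min(1, 1 − 0.3 + 0.5) = 1
(¬z ∧ (z ⊃ x)) = min(0.7, 1) = 0.7
((¬z ∧ (z ⊃ x)) ∨ y) = max(0.7, 0.2) = 0.7
(y ⊃ ((¬z ∧ (z ⊃ x)) ∨ y)): min(1, 1 − 0.2 + 0.7) = 1
(y ⊃ (y ⊃ ((¬z ∧ (z ⊃ x)) ∨ y))): min(1, 1 − 0.2 + 1) = 1
(y ∧ y) = min(0.2, 0.2) = 0.2
(y ∧ (y ∧ y)) = min(0.2, 0.2) = 0.2
((y ∧ (y ∧ y)) ∨ y) = max(0.2, 0.2) = 0.2
((y ⊃ (y ⊃ ((¬z ∧ (z ⊃ x)) ∨ y))) ∨ ((y ∧ (y ∧ y)) ∨ y)) = max(1, 0.2) = 1
(x ∨ y) = max(0.5, 0.2) = 0.5
¬x: Łukasiewicz ¬ gives 1 − 0.5 = 0.5
(y ∧ ¬x) = min(0.2, 0.5) = 0.2
¬y: Łukasiewicz ¬ gives 1 − 0.2 = 0.8
((y ∧ ¬x) ∧ ¬y) = min(0.2, 0.8) = 0.2
((x ∨ y) ⊃ ((y ∧ ¬x) ∧ ¬y)): min(1, 1 − 0.5 + 0.2) = 0.7
(((y ⊃ (y ⊃ ((¬z ∧ (z ⊃ x)) ∨ y))) ∨ ((y ∧ (y ∧ y)) ∨ y)) ∨ ((x ∨ y) ⊃ ((y ∧ ¬x) ∧ ¬y))) = max(1, 0.7) = 1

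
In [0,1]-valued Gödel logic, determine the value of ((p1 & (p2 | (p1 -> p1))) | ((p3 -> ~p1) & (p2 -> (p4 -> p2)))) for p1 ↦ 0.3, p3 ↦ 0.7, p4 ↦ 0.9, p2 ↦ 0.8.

(p1 -> p1): 0.3 ≤ 0.3, so result = 1
(p2 | (p1 -> p1)) = max(0.8, 1) = 1
(p1 & (p2 | (p1 -> p1))) = min(0.3, 1) = 0.3
~p1: Gödel ¬ of 0.3 = 0 (operand ≠ 0)
(p3 -> ~p1): 0.7 > 0, so result = 0
(p4 -> p2): 0.9 > 0.8, so result = 0.8
(p2 -> (p4 -> p2)): 0.8 ≤ 0.8, so result = 1
((p3 -> ~p1) & (p2 -> (p4 -> p2))) = min(0, 1) = 0
((p1 & (p2 | (p1 -> p1))) | ((p3 -> ~p1) & (p2 -> (p4 -> p2)))) = max(0.3, 0) = 0.3

0.30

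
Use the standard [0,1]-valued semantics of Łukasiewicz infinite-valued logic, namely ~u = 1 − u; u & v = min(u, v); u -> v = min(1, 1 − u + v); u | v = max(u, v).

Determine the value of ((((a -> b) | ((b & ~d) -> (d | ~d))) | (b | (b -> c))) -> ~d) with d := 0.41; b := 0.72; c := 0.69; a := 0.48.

0.59

(a -> b): min(1, 1 − 0.48 + 0.72) = 1
~d: Łukasiewicz ¬ gives 1 − 0.41 = 0.59
(b & ~d) = min(0.72, 0.59) = 0.59
~d: Łukasiewicz ¬ gives 1 − 0.41 = 0.59
(d | ~d) = max(0.41, 0.59) = 0.59
((b & ~d) -> (d | ~d)): min(1, 1 − 0.59 + 0.59) = 1
((a -> b) | ((b & ~d) -> (d | ~d))) = max(1, 1) = 1
(b -> c): min(1, 1 − 0.72 + 0.69) = 0.97
(b | (b -> c)) = max(0.72, 0.97) = 0.97
(((a -> b) | ((b & ~d) -> (d | ~d))) | (b | (b -> c))) = max(1, 0.97) = 1
~d: Łukasiewicz ¬ gives 1 − 0.41 = 0.59
((((a -> b) | ((b & ~d) -> (d | ~d))) | (b | (b -> c))) -> ~d): min(1, 1 − 1 + 0.59) = 0.59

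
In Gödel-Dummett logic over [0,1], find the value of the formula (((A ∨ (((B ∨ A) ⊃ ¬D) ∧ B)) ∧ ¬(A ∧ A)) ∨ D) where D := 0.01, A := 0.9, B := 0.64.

0.01

(B ∨ A) = max(0.64, 0.9) = 0.9
¬D: Gödel ¬ of 0.01 = 0 (operand ≠ 0)
((B ∨ A) ⊃ ¬D): 0.9 > 0, so result = 0
(((B ∨ A) ⊃ ¬D) ∧ B) = min(0, 0.64) = 0
(A ∨ (((B ∨ A) ⊃ ¬D) ∧ B)) = max(0.9, 0) = 0.9
(A ∧ A) = min(0.9, 0.9) = 0.9
¬(A ∧ A): Gödel ¬ of 0.9 = 0 (operand ≠ 0)
((A ∨ (((B ∨ A) ⊃ ¬D) ∧ B)) ∧ ¬(A ∧ A)) = min(0.9, 0) = 0
(((A ∨ (((B ∨ A) ⊃ ¬D) ∧ B)) ∧ ¬(A ∧ A)) ∨ D) = max(0, 0.01) = 0.01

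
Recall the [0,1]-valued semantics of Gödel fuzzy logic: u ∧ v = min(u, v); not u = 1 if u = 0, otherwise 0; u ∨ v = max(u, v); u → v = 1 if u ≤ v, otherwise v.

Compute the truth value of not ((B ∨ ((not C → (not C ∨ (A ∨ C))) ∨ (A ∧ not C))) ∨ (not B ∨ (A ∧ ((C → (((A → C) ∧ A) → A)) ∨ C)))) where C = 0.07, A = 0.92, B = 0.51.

0.00

not C: Gödel ¬ of 0.07 = 0 (operand ≠ 0)
not C: Gödel ¬ of 0.07 = 0 (operand ≠ 0)
(A ∨ C) = max(0.92, 0.07) = 0.92
(not C ∨ (A ∨ C)) = max(0, 0.92) = 0.92
(not C → (not C ∨ (A ∨ C))): 0 ≤ 0.92, so result = 1
not C: Gödel ¬ of 0.07 = 0 (operand ≠ 0)
(A ∧ not C) = min(0.92, 0) = 0
((not C → (not C ∨ (A ∨ C))) ∨ (A ∧ not C)) = max(1, 0) = 1
(B ∨ ((not C → (not C ∨ (A ∨ C))) ∨ (A ∧ not C))) = max(0.51, 1) = 1
not B: Gödel ¬ of 0.51 = 0 (operand ≠ 0)
(A → C): 0.92 > 0.07, so result = 0.07
((A → C) ∧ A) = min(0.07, 0.92) = 0.07
(((A → C) ∧ A) → A): 0.07 ≤ 0.92, so result = 1
(C → (((A → C) ∧ A) → A)): 0.07 ≤ 1, so result = 1
((C → (((A → C) ∧ A) → A)) ∨ C) = max(1, 0.07) = 1
(A ∧ ((C → (((A → C) ∧ A) → A)) ∨ C)) = min(0.92, 1) = 0.92
(not B ∨ (A ∧ ((C → (((A → C) ∧ A) → A)) ∨ C))) = max(0, 0.92) = 0.92
((B ∨ ((not C → (not C ∨ (A ∨ C))) ∨ (A ∧ not C))) ∨ (not B ∨ (A ∧ ((C → (((A → C) ∧ A) → A)) ∨ C)))) = max(1, 0.92) = 1
not ((B ∨ ((not C → (not C ∨ (A ∨ C))) ∨ (A ∧ not C))) ∨ (not B ∨ (A ∧ ((C → (((A → C) ∧ A) → A)) ∨ C)))): Gödel ¬ of 1 = 0 (operand ≠ 0)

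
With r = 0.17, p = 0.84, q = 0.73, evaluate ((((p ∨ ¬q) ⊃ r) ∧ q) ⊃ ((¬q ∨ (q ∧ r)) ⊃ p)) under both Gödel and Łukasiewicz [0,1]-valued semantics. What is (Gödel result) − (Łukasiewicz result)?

0.00

Gödel evaluation:
  ¬q: Gödel ¬ of 0.73 = 0 (operand ≠ 0)
  (p ∨ ¬q) = max(0.84, 0) = 0.84
  ((p ∨ ¬q) ⊃ r): 0.84 > 0.17, so result = 0.17
  (((p ∨ ¬q) ⊃ r) ∧ q) = min(0.17, 0.73) = 0.17
  ¬q: Gödel ¬ of 0.73 = 0 (operand ≠ 0)
  (q ∧ r) = min(0.73, 0.17) = 0.17
  (¬q ∨ (q ∧ r)) = max(0, 0.17) = 0.17
  ((¬q ∨ (q ∧ r)) ⊃ p): 0.17 ≤ 0.84, so result = 1
  ((((p ∨ ¬q) ⊃ r) ∧ q) ⊃ ((¬q ∨ (q ∧ r)) ⊃ p)): 0.17 ≤ 1, so result = 1
  Gödel value = 1
Łukasiewicz evaluation:
  ¬q: Łukasiewicz ¬ gives 1 − 0.73 = 0.27
  (p ∨ ¬q) = max(0.84, 0.27) = 0.84
  ((p ∨ ¬q) ⊃ r): min(1, 1 − 0.84 + 0.17) = 0.33
  (((p ∨ ¬q) ⊃ r) ∧ q) = min(0.33, 0.73) = 0.33
  ¬q: Łukasiewicz ¬ gives 1 − 0.73 = 0.27
  (q ∧ r) = min(0.73, 0.17) = 0.17
  (¬q ∨ (q ∧ r)) = max(0.27, 0.17) = 0.27
  ((¬q ∨ (q ∧ r)) ⊃ p): min(1, 1 − 0.27 + 0.84) = 1
  ((((p ∨ ¬q) ⊃ r) ∧ q) ⊃ ((¬q ∨ (q ∧ r)) ⊃ p)): min(1, 1 − 0.33 + 1) = 1
  Łukasiewicz value = 1
Difference: 1 − 1 = 0.00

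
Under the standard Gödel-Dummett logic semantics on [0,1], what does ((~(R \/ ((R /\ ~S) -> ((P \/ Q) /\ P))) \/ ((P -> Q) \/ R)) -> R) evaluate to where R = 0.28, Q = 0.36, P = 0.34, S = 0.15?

0.28

~S: Gödel ¬ of 0.15 = 0 (operand ≠ 0)
(R /\ ~S) = min(0.28, 0) = 0
(P \/ Q) = max(0.34, 0.36) = 0.36
((P \/ Q) /\ P) = min(0.36, 0.34) = 0.34
((R /\ ~S) -> ((P \/ Q) /\ P)): 0 ≤ 0.34, so result = 1
(R \/ ((R /\ ~S) -> ((P \/ Q) /\ P))) = max(0.28, 1) = 1
~(R \/ ((R /\ ~S) -> ((P \/ Q) /\ P))): Gödel ¬ of 1 = 0 (operand ≠ 0)
(P -> Q): 0.34 ≤ 0.36, so result = 1
((P -> Q) \/ R) = max(1, 0.28) = 1
(~(R \/ ((R /\ ~S) -> ((P \/ Q) /\ P))) \/ ((P -> Q) \/ R)) = max(0, 1) = 1
((~(R \/ ((R /\ ~S) -> ((P \/ Q) /\ P))) \/ ((P -> Q) \/ R)) -> R): 1 > 0.28, so result = 0.28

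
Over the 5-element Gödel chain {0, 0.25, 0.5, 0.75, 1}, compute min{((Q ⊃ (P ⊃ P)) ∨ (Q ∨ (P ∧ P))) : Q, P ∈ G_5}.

Every assignment gives 1. For instance at Q = 0, P = 0:
  (P ⊃ P): 0 ≤ 0, so result = 1
  (Q ⊃ (P ⊃ P)): 0 ≤ 1, so result = 1
  (P ∧ P) = min(0, 0) = 0
  (Q ∨ (P ∧ P)) = max(0, 0) = 0
  ((Q ⊃ (P ⊃ P)) ∨ (Q ∨ (P ∧ P))) = max(1, 0) = 1
All 25 assignments give value 1 — the formula is a G_5-tautology.

1.00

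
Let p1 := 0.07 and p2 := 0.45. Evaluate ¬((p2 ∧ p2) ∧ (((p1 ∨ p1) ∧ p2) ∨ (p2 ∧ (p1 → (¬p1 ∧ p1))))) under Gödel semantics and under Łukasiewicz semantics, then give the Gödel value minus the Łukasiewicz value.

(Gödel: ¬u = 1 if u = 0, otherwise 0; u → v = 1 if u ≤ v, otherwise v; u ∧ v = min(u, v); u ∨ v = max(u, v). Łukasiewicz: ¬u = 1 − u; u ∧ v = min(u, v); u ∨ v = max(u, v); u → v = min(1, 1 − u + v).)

-0.55

Gödel evaluation:
  (p2 ∧ p2) = min(0.45, 0.45) = 0.45
  (p1 ∨ p1) = max(0.07, 0.07) = 0.07
  ((p1 ∨ p1) ∧ p2) = min(0.07, 0.45) = 0.07
  ¬p1: Gödel ¬ of 0.07 = 0 (operand ≠ 0)
  (¬p1 ∧ p1) = min(0, 0.07) = 0
  (p1 → (¬p1 ∧ p1)): 0.07 > 0, so result = 0
  (p2 ∧ (p1 → (¬p1 ∧ p1))) = min(0.45, 0) = 0
  (((p1 ∨ p1) ∧ p2) ∨ (p2 ∧ (p1 → (¬p1 ∧ p1)))) = max(0.07, 0) = 0.07
  ((p2 ∧ p2) ∧ (((p1 ∨ p1) ∧ p2) ∨ (p2 ∧ (p1 → (¬p1 ∧ p1))))) = min(0.45, 0.07) = 0.07
  ¬((p2 ∧ p2) ∧ (((p1 ∨ p1) ∧ p2) ∨ (p2 ∧ (p1 → (¬p1 ∧ p1))))): Gödel ¬ of 0.07 = 0 (operand ≠ 0)
  Gödel value = 0
Łukasiewicz evaluation:
  (p2 ∧ p2) = min(0.45, 0.45) = 0.45
  (p1 ∨ p1) = max(0.07, 0.07) = 0.07
  ((p1 ∨ p1) ∧ p2) = min(0.07, 0.45) = 0.07
  ¬p1: Łukasiewicz ¬ gives 1 − 0.07 = 0.93
  (¬p1 ∧ p1) = min(0.93, 0.07) = 0.07
  (p1 → (¬p1 ∧ p1)): min(1, 1 − 0.07 + 0.07) = 1
  (p2 ∧ (p1 → (¬p1 ∧ p1))) = min(0.45, 1) = 0.45
  (((p1 ∨ p1) ∧ p2) ∨ (p2 ∧ (p1 → (¬p1 ∧ p1)))) = max(0.07, 0.45) = 0.45
  ((p2 ∧ p2) ∧ (((p1 ∨ p1) ∧ p2) ∨ (p2 ∧ (p1 → (¬p1 ∧ p1))))) = min(0.45, 0.45) = 0.45
  ¬((p2 ∧ p2) ∧ (((p1 ∨ p1) ∧ p2) ∨ (p2 ∧ (p1 → (¬p1 ∧ p1))))): Łukasiewicz ¬ gives 1 − 0.45 = 0.55
  Łukasiewicz value = 0.55
Difference: 0 − 0.55 = -0.55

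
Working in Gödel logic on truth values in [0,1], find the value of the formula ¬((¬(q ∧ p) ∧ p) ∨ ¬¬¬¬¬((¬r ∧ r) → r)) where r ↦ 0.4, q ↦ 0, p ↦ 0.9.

(q ∧ p) = min(0, 0.9) = 0
¬(q ∧ p): Gödel ¬ of 0 = 1 (operand is 0)
(¬(q ∧ p) ∧ p) = min(1, 0.9) = 0.9
¬r: Gödel ¬ of 0.4 = 0 (operand ≠ 0)
(¬r ∧ r) = min(0, 0.4) = 0
((¬r ∧ r) → r): 0 ≤ 0.4, so result = 1
¬((¬r ∧ r) → r): Gödel ¬ of 1 = 0 (operand ≠ 0)
¬¬((¬r ∧ r) → r): Gödel ¬ of 0 = 1 (operand is 0)
¬¬¬((¬r ∧ r) → r): Gödel ¬ of 1 = 0 (operand ≠ 0)
¬¬¬¬((¬r ∧ r) → r): Gödel ¬ of 0 = 1 (operand is 0)
¬¬¬¬¬((¬r ∧ r) → r): Gödel ¬ of 1 = 0 (operand ≠ 0)
((¬(q ∧ p) ∧ p) ∨ ¬¬¬¬¬((¬r ∧ r) → r)) = max(0.9, 0) = 0.9
¬((¬(q ∧ p) ∧ p) ∨ ¬¬¬¬¬((¬r ∧ r) → r)): Gödel ¬ of 0.9 = 0 (operand ≠ 0)

0.00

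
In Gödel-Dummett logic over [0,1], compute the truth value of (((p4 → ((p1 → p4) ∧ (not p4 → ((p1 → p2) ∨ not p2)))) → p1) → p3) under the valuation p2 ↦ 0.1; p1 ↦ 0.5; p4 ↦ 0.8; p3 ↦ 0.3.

(p1 → p4): 0.5 ≤ 0.8, so result = 1
not p4: Gödel ¬ of 0.8 = 0 (operand ≠ 0)
(p1 → p2): 0.5 > 0.1, so result = 0.1
not p2: Gödel ¬ of 0.1 = 0 (operand ≠ 0)
((p1 → p2) ∨ not p2) = max(0.1, 0) = 0.1
(not p4 → ((p1 → p2) ∨ not p2)): 0 ≤ 0.1, so result = 1
((p1 → p4) ∧ (not p4 → ((p1 → p2) ∨ not p2))) = min(1, 1) = 1
(p4 → ((p1 → p4) ∧ (not p4 → ((p1 → p2) ∨ not p2)))): 0.8 ≤ 1, so result = 1
((p4 → ((p1 → p4) ∧ (not p4 → ((p1 → p2) ∨ not p2)))) → p1): 1 > 0.5, so result = 0.5
(((p4 → ((p1 → p4) ∧ (not p4 → ((p1 → p2) ∨ not p2)))) → p1) → p3): 0.5 > 0.3, so result = 0.3

0.30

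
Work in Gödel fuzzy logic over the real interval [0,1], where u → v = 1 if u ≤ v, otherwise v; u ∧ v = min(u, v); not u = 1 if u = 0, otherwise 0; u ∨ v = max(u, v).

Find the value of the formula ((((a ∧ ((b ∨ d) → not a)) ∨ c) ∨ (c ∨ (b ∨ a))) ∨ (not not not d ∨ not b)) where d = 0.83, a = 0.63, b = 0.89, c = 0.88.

(b ∨ d) = max(0.89, 0.83) = 0.89
not a: Gödel ¬ of 0.63 = 0 (operand ≠ 0)
((b ∨ d) → not a): 0.89 > 0, so result = 0
(a ∧ ((b ∨ d) → not a)) = min(0.63, 0) = 0
((a ∧ ((b ∨ d) → not a)) ∨ c) = max(0, 0.88) = 0.88
(b ∨ a) = max(0.89, 0.63) = 0.89
(c ∨ (b ∨ a)) = max(0.88, 0.89) = 0.89
(((a ∧ ((b ∨ d) → not a)) ∨ c) ∨ (c ∨ (b ∨ a))) = max(0.88, 0.89) = 0.89
not d: Gödel ¬ of 0.83 = 0 (operand ≠ 0)
not not d: Gödel ¬ of 0 = 1 (operand is 0)
not not not d: Gödel ¬ of 1 = 0 (operand ≠ 0)
not b: Gödel ¬ of 0.89 = 0 (operand ≠ 0)
(not not not d ∨ not b) = max(0, 0) = 0
((((a ∧ ((b ∨ d) → not a)) ∨ c) ∨ (c ∨ (b ∨ a))) ∨ (not not not d ∨ not b)) = max(0.89, 0) = 0.89

0.89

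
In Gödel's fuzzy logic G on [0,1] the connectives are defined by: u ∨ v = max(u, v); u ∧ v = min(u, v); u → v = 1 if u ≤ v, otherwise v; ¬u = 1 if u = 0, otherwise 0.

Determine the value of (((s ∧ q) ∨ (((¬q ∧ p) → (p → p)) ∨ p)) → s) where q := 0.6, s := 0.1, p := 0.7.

0.10

(s ∧ q) = min(0.1, 0.6) = 0.1
¬q: Gödel ¬ of 0.6 = 0 (operand ≠ 0)
(¬q ∧ p) = min(0, 0.7) = 0
(p → p): 0.7 ≤ 0.7, so result = 1
((¬q ∧ p) → (p → p)): 0 ≤ 1, so result = 1
(((¬q ∧ p) → (p → p)) ∨ p) = max(1, 0.7) = 1
((s ∧ q) ∨ (((¬q ∧ p) → (p → p)) ∨ p)) = max(0.1, 1) = 1
(((s ∧ q) ∨ (((¬q ∧ p) → (p → p)) ∨ p)) → s): 1 > 0.1, so result = 0.1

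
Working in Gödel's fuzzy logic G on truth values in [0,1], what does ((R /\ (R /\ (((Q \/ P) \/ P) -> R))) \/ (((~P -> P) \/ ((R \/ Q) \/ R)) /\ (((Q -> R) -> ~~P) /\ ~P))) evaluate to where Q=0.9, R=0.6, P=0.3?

0.60

(Q \/ P) = max(0.9, 0.3) = 0.9
((Q \/ P) \/ P) = max(0.9, 0.3) = 0.9
(((Q \/ P) \/ P) -> R): 0.9 > 0.6, so result = 0.6
(R /\ (((Q \/ P) \/ P) -> R)) = min(0.6, 0.6) = 0.6
(R /\ (R /\ (((Q \/ P) \/ P) -> R))) = min(0.6, 0.6) = 0.6
~P: Gödel ¬ of 0.3 = 0 (operand ≠ 0)
(~P -> P): 0 ≤ 0.3, so result = 1
(R \/ Q) = max(0.6, 0.9) = 0.9
((R \/ Q) \/ R) = max(0.9, 0.6) = 0.9
((~P -> P) \/ ((R \/ Q) \/ R)) = max(1, 0.9) = 1
(Q -> R): 0.9 > 0.6, so result = 0.6
~P: Gödel ¬ of 0.3 = 0 (operand ≠ 0)
~~P: Gödel ¬ of 0 = 1 (operand is 0)
((Q -> R) -> ~~P): 0.6 ≤ 1, so result = 1
~P: Gödel ¬ of 0.3 = 0 (operand ≠ 0)
(((Q -> R) -> ~~P) /\ ~P) = min(1, 0) = 0
(((~P -> P) \/ ((R \/ Q) \/ R)) /\ (((Q -> R) -> ~~P) /\ ~P)) = min(1, 0) = 0
((R /\ (R /\ (((Q \/ P) \/ P) -> R))) \/ (((~P -> P) \/ ((R \/ Q) \/ R)) /\ (((Q -> R) -> ~~P) /\ ~P))) = max(0.6, 0) = 0.6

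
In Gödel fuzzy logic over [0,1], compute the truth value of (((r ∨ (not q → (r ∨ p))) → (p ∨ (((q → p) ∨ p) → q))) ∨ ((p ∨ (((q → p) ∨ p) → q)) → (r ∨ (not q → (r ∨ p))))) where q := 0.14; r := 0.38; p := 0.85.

1.00

not q: Gödel ¬ of 0.14 = 0 (operand ≠ 0)
(r ∨ p) = max(0.38, 0.85) = 0.85
(not q → (r ∨ p)): 0 ≤ 0.85, so result = 1
(r ∨ (not q → (r ∨ p))) = max(0.38, 1) = 1
(q → p): 0.14 ≤ 0.85, so result = 1
((q → p) ∨ p) = max(1, 0.85) = 1
(((q → p) ∨ p) → q): 1 > 0.14, so result = 0.14
(p ∨ (((q → p) ∨ p) → q)) = max(0.85, 0.14) = 0.85
((r ∨ (not q → (r ∨ p))) → (p ∨ (((q → p) ∨ p) → q))): 1 > 0.85, so result = 0.85
(q → p): 0.14 ≤ 0.85, so result = 1
((q → p) ∨ p) = max(1, 0.85) = 1
(((q → p) ∨ p) → q): 1 > 0.14, so result = 0.14
(p ∨ (((q → p) ∨ p) → q)) = max(0.85, 0.14) = 0.85
not q: Gödel ¬ of 0.14 = 0 (operand ≠ 0)
(r ∨ p) = max(0.38, 0.85) = 0.85
(not q → (r ∨ p)): 0 ≤ 0.85, so result = 1
(r ∨ (not q → (r ∨ p))) = max(0.38, 1) = 1
((p ∨ (((q → p) ∨ p) → q)) → (r ∨ (not q → (r ∨ p)))): 0.85 ≤ 1, so result = 1
(((r ∨ (not q → (r ∨ p))) → (p ∨ (((q → p) ∨ p) → q))) ∨ ((p ∨ (((q → p) ∨ p) → q)) → (r ∨ (not q → (r ∨ p))))) = max(0.85, 1) = 1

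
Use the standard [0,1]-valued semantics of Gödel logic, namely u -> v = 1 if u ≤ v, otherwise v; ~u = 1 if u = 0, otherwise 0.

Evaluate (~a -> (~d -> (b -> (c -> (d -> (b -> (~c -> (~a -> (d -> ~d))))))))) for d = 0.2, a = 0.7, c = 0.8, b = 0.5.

~a: Gödel ¬ of 0.7 = 0 (operand ≠ 0)
~d: Gödel ¬ of 0.2 = 0 (operand ≠ 0)
~c: Gödel ¬ of 0.8 = 0 (operand ≠ 0)
~a: Gödel ¬ of 0.7 = 0 (operand ≠ 0)
~d: Gödel ¬ of 0.2 = 0 (operand ≠ 0)
(d -> ~d): 0.2 > 0, so result = 0
(~a -> (d -> ~d)): 0 ≤ 0, so result = 1
(~c -> (~a -> (d -> ~d))): 0 ≤ 1, so result = 1
(b -> (~c -> (~a -> (d -> ~d)))): 0.5 ≤ 1, so result = 1
(d -> (b -> (~c -> (~a -> (d -> ~d))))): 0.2 ≤ 1, so result = 1
(c -> (d -> (b -> (~c -> (~a -> (d -> ~d)))))): 0.8 ≤ 1, so result = 1
(b -> (c -> (d -> (b -> (~c -> (~a -> (d -> ~d))))))): 0.5 ≤ 1, so result = 1
(~d -> (b -> (c -> (d -> (b -> (~c -> (~a -> (d -> ~d)))))))): 0 ≤ 1, so result = 1
(~a -> (~d -> (b -> (c -> (d -> (b -> (~c -> (~a -> (d -> ~d))))))))): 0 ≤ 1, so result = 1

1.00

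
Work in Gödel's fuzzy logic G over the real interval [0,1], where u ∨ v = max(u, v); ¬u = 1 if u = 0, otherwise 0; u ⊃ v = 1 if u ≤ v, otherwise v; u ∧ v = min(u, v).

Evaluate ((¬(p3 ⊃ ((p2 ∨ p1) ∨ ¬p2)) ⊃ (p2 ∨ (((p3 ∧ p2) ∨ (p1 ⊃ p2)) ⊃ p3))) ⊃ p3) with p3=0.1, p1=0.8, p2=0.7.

0.10

(p2 ∨ p1) = max(0.7, 0.8) = 0.8
¬p2: Gödel ¬ of 0.7 = 0 (operand ≠ 0)
((p2 ∨ p1) ∨ ¬p2) = max(0.8, 0) = 0.8
(p3 ⊃ ((p2 ∨ p1) ∨ ¬p2)): 0.1 ≤ 0.8, so result = 1
¬(p3 ⊃ ((p2 ∨ p1) ∨ ¬p2)): Gödel ¬ of 1 = 0 (operand ≠ 0)
(p3 ∧ p2) = min(0.1, 0.7) = 0.1
(p1 ⊃ p2): 0.8 > 0.7, so result = 0.7
((p3 ∧ p2) ∨ (p1 ⊃ p2)) = max(0.1, 0.7) = 0.7
(((p3 ∧ p2) ∨ (p1 ⊃ p2)) ⊃ p3): 0.7 > 0.1, so result = 0.1
(p2 ∨ (((p3 ∧ p2) ∨ (p1 ⊃ p2)) ⊃ p3)) = max(0.7, 0.1) = 0.7
(¬(p3 ⊃ ((p2 ∨ p1) ∨ ¬p2)) ⊃ (p2 ∨ (((p3 ∧ p2) ∨ (p1 ⊃ p2)) ⊃ p3))): 0 ≤ 0.7, so result = 1
((¬(p3 ⊃ ((p2 ∨ p1) ∨ ¬p2)) ⊃ (p2 ∨ (((p3 ∧ p2) ∨ (p1 ⊃ p2)) ⊃ p3))) ⊃ p3): 1 > 0.1, so result = 0.1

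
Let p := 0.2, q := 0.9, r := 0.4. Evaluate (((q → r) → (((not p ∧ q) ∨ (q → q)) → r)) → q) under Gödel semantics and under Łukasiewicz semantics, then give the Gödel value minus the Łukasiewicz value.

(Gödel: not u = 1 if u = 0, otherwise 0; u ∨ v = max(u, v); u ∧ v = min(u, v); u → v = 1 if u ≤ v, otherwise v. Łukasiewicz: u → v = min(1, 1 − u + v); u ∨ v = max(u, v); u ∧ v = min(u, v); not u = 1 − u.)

Gödel evaluation:
  (q → r): 0.9 > 0.4, so result = 0.4
  not p: Gödel ¬ of 0.2 = 0 (operand ≠ 0)
  (not p ∧ q) = min(0, 0.9) = 0
  (q → q): 0.9 ≤ 0.9, so result = 1
  ((not p ∧ q) ∨ (q → q)) = max(0, 1) = 1
  (((not p ∧ q) ∨ (q → q)) → r): 1 > 0.4, so result = 0.4
  ((q → r) → (((not p ∧ q) ∨ (q → q)) → r)): 0.4 ≤ 0.4, so result = 1
  (((q → r) → (((not p ∧ q) ∨ (q → q)) → r)) → q): 1 > 0.9, so result = 0.9
  Gödel value = 0.9
Łukasiewicz evaluation:
  (q → r): min(1, 1 − 0.9 + 0.4) = 0.5
  not p: Łukasiewicz ¬ gives 1 − 0.2 = 0.8
  (not p ∧ q) = min(0.8, 0.9) = 0.8
  (q → q): min(1, 1 − 0.9 + 0.9) = 1
  ((not p ∧ q) ∨ (q → q)) = max(0.8, 1) = 1
  (((not p ∧ q) ∨ (q → q)) → r): min(1, 1 − 1 + 0.4) = 0.4
  ((q → r) → (((not p ∧ q) ∨ (q → q)) → r)): min(1, 1 − 0.5 + 0.4) = 0.9
  (((q → r) → (((not p ∧ q) ∨ (q → q)) → r)) → q): min(1, 1 − 0.9 + 0.9) = 1
  Łukasiewicz value = 1
Difference: 0.9 − 1 = -0.10

-0.10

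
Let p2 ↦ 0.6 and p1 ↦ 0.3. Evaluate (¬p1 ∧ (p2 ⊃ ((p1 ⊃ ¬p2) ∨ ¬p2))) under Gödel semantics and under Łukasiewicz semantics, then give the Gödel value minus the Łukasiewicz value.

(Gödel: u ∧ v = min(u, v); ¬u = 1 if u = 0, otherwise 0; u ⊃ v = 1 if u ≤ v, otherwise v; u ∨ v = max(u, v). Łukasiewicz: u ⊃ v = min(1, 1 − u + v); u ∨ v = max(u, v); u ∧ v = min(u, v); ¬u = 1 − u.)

-0.70

Gödel evaluation:
  ¬p1: Gödel ¬ of 0.3 = 0 (operand ≠ 0)
  ¬p2: Gödel ¬ of 0.6 = 0 (operand ≠ 0)
  (p1 ⊃ ¬p2): 0.3 > 0, so result = 0
  ¬p2: Gödel ¬ of 0.6 = 0 (operand ≠ 0)
  ((p1 ⊃ ¬p2) ∨ ¬p2) = max(0, 0) = 0
  (p2 ⊃ ((p1 ⊃ ¬p2) ∨ ¬p2)): 0.6 > 0, so result = 0
  (¬p1 ∧ (p2 ⊃ ((p1 ⊃ ¬p2) ∨ ¬p2))) = min(0, 0) = 0
  Gödel value = 0
Łukasiewicz evaluation:
  ¬p1: Łukasiewicz ¬ gives 1 − 0.3 = 0.7
  ¬p2: Łukasiewicz ¬ gives 1 − 0.6 = 0.4
  (p1 ⊃ ¬p2): min(1, 1 − 0.3 + 0.4) = 1
  ¬p2: Łukasiewicz ¬ gives 1 − 0.6 = 0.4
  ((p1 ⊃ ¬p2) ∨ ¬p2) = max(1, 0.4) = 1
  (p2 ⊃ ((p1 ⊃ ¬p2) ∨ ¬p2)): min(1, 1 − 0.6 + 1) = 1
  (¬p1 ∧ (p2 ⊃ ((p1 ⊃ ¬p2) ∨ ¬p2))) = min(0.7, 1) = 0.7
  Łukasiewicz value = 0.7
Difference: 0 − 0.7 = -0.70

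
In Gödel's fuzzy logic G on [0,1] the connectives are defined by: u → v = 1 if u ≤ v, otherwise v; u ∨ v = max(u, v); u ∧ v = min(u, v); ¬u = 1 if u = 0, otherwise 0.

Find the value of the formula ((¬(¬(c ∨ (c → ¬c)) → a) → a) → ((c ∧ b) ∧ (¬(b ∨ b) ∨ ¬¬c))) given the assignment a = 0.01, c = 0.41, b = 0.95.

¬c: Gödel ¬ of 0.41 = 0 (operand ≠ 0)
(c → ¬c): 0.41 > 0, so result = 0
(c ∨ (c → ¬c)) = max(0.41, 0) = 0.41
¬(c ∨ (c → ¬c)): Gödel ¬ of 0.41 = 0 (operand ≠ 0)
(¬(c ∨ (c → ¬c)) → a): 0 ≤ 0.01, so result = 1
¬(¬(c ∨ (c → ¬c)) → a): Gödel ¬ of 1 = 0 (operand ≠ 0)
(¬(¬(c ∨ (c → ¬c)) → a) → a): 0 ≤ 0.01, so result = 1
(c ∧ b) = min(0.41, 0.95) = 0.41
(b ∨ b) = max(0.95, 0.95) = 0.95
¬(b ∨ b): Gödel ¬ of 0.95 = 0 (operand ≠ 0)
¬c: Gödel ¬ of 0.41 = 0 (operand ≠ 0)
¬¬c: Gödel ¬ of 0 = 1 (operand is 0)
(¬(b ∨ b) ∨ ¬¬c) = max(0, 1) = 1
((c ∧ b) ∧ (¬(b ∨ b) ∨ ¬¬c)) = min(0.41, 1) = 0.41
((¬(¬(c ∨ (c → ¬c)) → a) → a) → ((c ∧ b) ∧ (¬(b ∨ b) ∨ ¬¬c))): 1 > 0.41, so result = 0.41

0.41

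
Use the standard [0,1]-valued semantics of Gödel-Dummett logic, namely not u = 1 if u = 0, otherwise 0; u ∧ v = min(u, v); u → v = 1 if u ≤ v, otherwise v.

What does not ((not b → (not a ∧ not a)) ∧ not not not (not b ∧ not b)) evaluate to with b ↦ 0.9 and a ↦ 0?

0.00

not b: Gödel ¬ of 0.9 = 0 (operand ≠ 0)
not a: Gödel ¬ of 0 = 1 (operand is 0)
not a: Gödel ¬ of 0 = 1 (operand is 0)
(not a ∧ not a) = min(1, 1) = 1
(not b → (not a ∧ not a)): 0 ≤ 1, so result = 1
not b: Gödel ¬ of 0.9 = 0 (operand ≠ 0)
not b: Gödel ¬ of 0.9 = 0 (operand ≠ 0)
(not b ∧ not b) = min(0, 0) = 0
not (not b ∧ not b): Gödel ¬ of 0 = 1 (operand is 0)
not not (not b ∧ not b): Gödel ¬ of 1 = 0 (operand ≠ 0)
not not not (not b ∧ not b): Gödel ¬ of 0 = 1 (operand is 0)
((not b → (not a ∧ not a)) ∧ not not not (not b ∧ not b)) = min(1, 1) = 1
not ((not b → (not a ∧ not a)) ∧ not not not (not b ∧ not b)): Gödel ¬ of 1 = 0 (operand ≠ 0)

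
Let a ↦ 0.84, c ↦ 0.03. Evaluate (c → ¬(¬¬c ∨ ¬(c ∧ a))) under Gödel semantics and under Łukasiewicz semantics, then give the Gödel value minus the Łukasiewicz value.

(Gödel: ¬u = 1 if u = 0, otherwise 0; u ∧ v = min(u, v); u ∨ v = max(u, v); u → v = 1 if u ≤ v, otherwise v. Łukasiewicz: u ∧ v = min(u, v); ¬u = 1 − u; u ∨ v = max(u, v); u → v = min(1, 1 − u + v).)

Gödel evaluation:
  ¬c: Gödel ¬ of 0.03 = 0 (operand ≠ 0)
  ¬¬c: Gödel ¬ of 0 = 1 (operand is 0)
  (c ∧ a) = min(0.03, 0.84) = 0.03
  ¬(c ∧ a): Gödel ¬ of 0.03 = 0 (operand ≠ 0)
  (¬¬c ∨ ¬(c ∧ a)) = max(1, 0) = 1
  ¬(¬¬c ∨ ¬(c ∧ a)): Gödel ¬ of 1 = 0 (operand ≠ 0)
  (c → ¬(¬¬c ∨ ¬(c ∧ a))): 0.03 > 0, so result = 0
  Gödel value = 0
Łukasiewicz evaluation:
  ¬c: Łukasiewicz ¬ gives 1 − 0.03 = 0.97
  ¬¬c: Łukasiewicz ¬ gives 1 − 0.97 = 0.03
  (c ∧ a) = min(0.03, 0.84) = 0.03
  ¬(c ∧ a): Łukasiewicz ¬ gives 1 − 0.03 = 0.97
  (¬¬c ∨ ¬(c ∧ a)) = max(0.03, 0.97) = 0.97
  ¬(¬¬c ∨ ¬(c ∧ a)): Łukasiewicz ¬ gives 1 − 0.97 = 0.03
  (c → ¬(¬¬c ∨ ¬(c ∧ a))): min(1, 1 − 0.03 + 0.03) = 1
  Łukasiewicz value = 1
Difference: 0 − 1 = -1.00

-1.00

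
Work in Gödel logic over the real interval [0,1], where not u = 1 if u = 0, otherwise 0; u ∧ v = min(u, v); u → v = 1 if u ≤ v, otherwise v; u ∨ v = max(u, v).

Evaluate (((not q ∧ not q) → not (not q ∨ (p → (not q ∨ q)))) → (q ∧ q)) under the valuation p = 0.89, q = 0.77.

not q: Gödel ¬ of 0.77 = 0 (operand ≠ 0)
not q: Gödel ¬ of 0.77 = 0 (operand ≠ 0)
(not q ∧ not q) = min(0, 0) = 0
not q: Gödel ¬ of 0.77 = 0 (operand ≠ 0)
not q: Gödel ¬ of 0.77 = 0 (operand ≠ 0)
(not q ∨ q) = max(0, 0.77) = 0.77
(p → (not q ∨ q)): 0.89 > 0.77, so result = 0.77
(not q ∨ (p → (not q ∨ q))) = max(0, 0.77) = 0.77
not (not q ∨ (p → (not q ∨ q))): Gödel ¬ of 0.77 = 0 (operand ≠ 0)
((not q ∧ not q) → not (not q ∨ (p → (not q ∨ q)))): 0 ≤ 0, so result = 1
(q ∧ q) = min(0.77, 0.77) = 0.77
(((not q ∧ not q) → not (not q ∨ (p → (not q ∨ q)))) → (q ∧ q)): 1 > 0.77, so result = 0.77

0.77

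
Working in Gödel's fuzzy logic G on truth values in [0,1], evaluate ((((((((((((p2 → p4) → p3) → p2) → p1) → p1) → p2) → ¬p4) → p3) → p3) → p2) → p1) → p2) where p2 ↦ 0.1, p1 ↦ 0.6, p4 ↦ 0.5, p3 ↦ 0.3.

0.10

(p2 → p4): 0.1 ≤ 0.5, so result = 1
((p2 → p4) → p3): 1 > 0.3, so result = 0.3
(((p2 → p4) → p3) → p2): 0.3 > 0.1, so result = 0.1
((((p2 → p4) → p3) → p2) → p1): 0.1 ≤ 0.6, so result = 1
(((((p2 → p4) → p3) → p2) → p1) → p1): 1 > 0.6, so result = 0.6
((((((p2 → p4) → p3) → p2) → p1) → p1) → p2): 0.6 > 0.1, so result = 0.1
¬p4: Gödel ¬ of 0.5 = 0 (operand ≠ 0)
(((((((p2 → p4) → p3) → p2) → p1) → p1) → p2) → ¬p4): 0.1 > 0, so result = 0
((((((((p2 → p4) → p3) → p2) → p1) → p1) → p2) → ¬p4) → p3): 0 ≤ 0.3, so result = 1
(((((((((p2 → p4) → p3) → p2) → p1) → p1) → p2) → ¬p4) → p3) → p3): 1 > 0.3, so result = 0.3
((((((((((p2 → p4) → p3) → p2) → p1) → p1) → p2) → ¬p4) → p3) → p3) → p2): 0.3 > 0.1, so result = 0.1
(((((((((((p2 → p4) → p3) → p2) → p1) → p1) → p2) → ¬p4) → p3) → p3) → p2) → p1): 0.1 ≤ 0.6, so result = 1
((((((((((((p2 → p4) → p3) → p2) → p1) → p1) → p2) → ¬p4) → p3) → p3) → p2) → p1) → p2): 1 > 0.1, so result = 0.1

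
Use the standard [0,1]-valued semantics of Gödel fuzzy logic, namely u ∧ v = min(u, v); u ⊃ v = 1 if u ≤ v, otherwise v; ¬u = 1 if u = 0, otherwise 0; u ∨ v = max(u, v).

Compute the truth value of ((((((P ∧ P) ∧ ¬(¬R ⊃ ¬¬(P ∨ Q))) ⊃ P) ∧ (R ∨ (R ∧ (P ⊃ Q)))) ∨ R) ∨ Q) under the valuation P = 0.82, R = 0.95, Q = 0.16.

0.95

(P ∧ P) = min(0.82, 0.82) = 0.82
¬R: Gödel ¬ of 0.95 = 0 (operand ≠ 0)
(P ∨ Q) = max(0.82, 0.16) = 0.82
¬(P ∨ Q): Gödel ¬ of 0.82 = 0 (operand ≠ 0)
¬¬(P ∨ Q): Gödel ¬ of 0 = 1 (operand is 0)
(¬R ⊃ ¬¬(P ∨ Q)): 0 ≤ 1, so result = 1
¬(¬R ⊃ ¬¬(P ∨ Q)): Gödel ¬ of 1 = 0 (operand ≠ 0)
((P ∧ P) ∧ ¬(¬R ⊃ ¬¬(P ∨ Q))) = min(0.82, 0) = 0
(((P ∧ P) ∧ ¬(¬R ⊃ ¬¬(P ∨ Q))) ⊃ P): 0 ≤ 0.82, so result = 1
(P ⊃ Q): 0.82 > 0.16, so result = 0.16
(R ∧ (P ⊃ Q)) = min(0.95, 0.16) = 0.16
(R ∨ (R ∧ (P ⊃ Q))) = max(0.95, 0.16) = 0.95
((((P ∧ P) ∧ ¬(¬R ⊃ ¬¬(P ∨ Q))) ⊃ P) ∧ (R ∨ (R ∧ (P ⊃ Q)))) = min(1, 0.95) = 0.95
(((((P ∧ P) ∧ ¬(¬R ⊃ ¬¬(P ∨ Q))) ⊃ P) ∧ (R ∨ (R ∧ (P ⊃ Q)))) ∨ R) = max(0.95, 0.95) = 0.95
((((((P ∧ P) ∧ ¬(¬R ⊃ ¬¬(P ∨ Q))) ⊃ P) ∧ (R ∨ (R ∧ (P ⊃ Q)))) ∨ R) ∨ Q) = max(0.95, 0.16) = 0.95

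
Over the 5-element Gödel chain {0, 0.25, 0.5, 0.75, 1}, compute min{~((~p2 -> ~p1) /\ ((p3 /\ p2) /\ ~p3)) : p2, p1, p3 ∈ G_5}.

Every assignment gives 1. For instance at p2 = 0, p1 = 0, p3 = 0:
  ~p2: Gödel ¬ of 0 = 1 (operand is 0)
  ~p1: Gödel ¬ of 0 = 1 (operand is 0)
  (~p2 -> ~p1): 1 ≤ 1, so result = 1
  (p3 /\ p2) = min(0, 0) = 0
  ~p3: Gödel ¬ of 0 = 1 (operand is 0)
  ((p3 /\ p2) /\ ~p3) = min(0, 1) = 0
  ((~p2 -> ~p1) /\ ((p3 /\ p2) /\ ~p3)) = min(1, 0) = 0
  ~((~p2 -> ~p1) /\ ((p3 /\ p2) /\ ~p3)): Gödel ¬ of 0 = 1 (operand is 0)
All 125 assignments give value 1 — the formula is a G_5-tautology.

1.00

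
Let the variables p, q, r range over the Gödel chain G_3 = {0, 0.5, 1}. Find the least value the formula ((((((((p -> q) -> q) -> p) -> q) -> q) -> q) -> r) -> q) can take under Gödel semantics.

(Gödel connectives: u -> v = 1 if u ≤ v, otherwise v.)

The minimum is attained at p = 0, q = 0, r = 0:
  (p -> q): 0 ≤ 0, so result = 1
  ((p -> q) -> q): 1 > 0, so result = 0
  (((p -> q) -> q) -> p): 0 ≤ 0, so result = 1
  ((((p -> q) -> q) -> p) -> q): 1 > 0, so result = 0
  (((((p -> q) -> q) -> p) -> q) -> q): 0 ≤ 0, so result = 1
  ((((((p -> q) -> q) -> p) -> q) -> q) -> q): 1 > 0, so result = 0
  (((((((p -> q) -> q) -> p) -> q) -> q) -> q) -> r): 0 ≤ 0, so result = 1
  ((((((((p -> q) -> q) -> p) -> q) -> q) -> q) -> r) -> q): 1 > 0, so result = 0
Checking all 27 assignments confirms none give a value below 0.00.

0.00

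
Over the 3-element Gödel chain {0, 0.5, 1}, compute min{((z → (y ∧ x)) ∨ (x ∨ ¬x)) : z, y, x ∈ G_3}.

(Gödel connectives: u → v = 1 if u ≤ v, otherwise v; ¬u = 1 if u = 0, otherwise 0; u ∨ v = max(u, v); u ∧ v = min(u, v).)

The minimum is attained at z = 0.5, y = 0, x = 0.5:
  (y ∧ x) = min(0, 0.5) = 0
  (z → (y ∧ x)): 0.5 > 0, so result = 0
  ¬x: Gödel ¬ of 0.5 = 0 (operand ≠ 0)
  (x ∨ ¬x) = max(0.5, 0) = 0.5
  ((z → (y ∧ x)) ∨ (x ∨ ¬x)) = max(0, 0.5) = 0.5
Checking all 27 assignments confirms none give a value below 0.50.

0.50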